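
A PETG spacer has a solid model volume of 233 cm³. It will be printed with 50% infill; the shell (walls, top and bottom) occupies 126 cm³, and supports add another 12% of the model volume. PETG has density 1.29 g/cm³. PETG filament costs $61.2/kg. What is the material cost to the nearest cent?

$16.38

Volume inside the shell = 233 − 126 = 107 cm³.
Infill deposited = 0.50 × 107 = 53.5 cm³.
Support = 0.12 × 233, so 27.96 cm³.
Deposited volume: 126 + 53.5 + 27.96 → 207.46 cm³.
Mass = 207.46 × 1.29, so 267.6234 g.
At $61.2/kg: 267.6234/1000 × 61.2 = $16.38.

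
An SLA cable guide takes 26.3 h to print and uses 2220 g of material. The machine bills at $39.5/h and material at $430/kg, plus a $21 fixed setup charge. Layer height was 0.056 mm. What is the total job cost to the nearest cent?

Time charge: 39.5 × 26.3 → $1038.85.
Feedstock cost = 430 × 2220/1000 = $954.60.
Total = 1038.85 + 954.60 + 21 = $2014.45.

$2014.45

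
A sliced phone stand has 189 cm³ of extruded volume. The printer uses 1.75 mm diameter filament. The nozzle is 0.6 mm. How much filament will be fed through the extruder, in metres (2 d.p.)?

78.58 m

A = π r² = π × 0.875² = 2.4053 mm².
Length = 189 cm³ / 2.4053 mm² = 189000 / 2.4053 = 78576.48 mm = 78.58 m.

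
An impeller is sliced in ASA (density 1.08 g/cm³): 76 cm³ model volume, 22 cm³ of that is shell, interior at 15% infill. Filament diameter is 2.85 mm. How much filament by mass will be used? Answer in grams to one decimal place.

Volume inside the shell: 76 − 22 → 54 cm³.
Infill deposited = 0.15 × 54 = 8.1 cm³.
Deposited volume = 22 + 8.1 = 30.1 cm³.
Mass = 30.1 × 1.08, so 32.508 g.

32.5 g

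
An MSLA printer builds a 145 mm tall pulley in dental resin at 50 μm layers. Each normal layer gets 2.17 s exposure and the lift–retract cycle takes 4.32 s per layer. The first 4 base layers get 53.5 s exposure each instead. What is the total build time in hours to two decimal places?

5.29 hours

Layers = ⌈145/0.05⌉ = 2900.
Burn-in layers = 4 × (53.5 + 4.32) = 231.28 s.
Remaining layers = 2896 × (2.17 + 4.32), so 18795.04 s.
Total = 231.28 + 18795.04 = 19026.32 s = 5.29 hours.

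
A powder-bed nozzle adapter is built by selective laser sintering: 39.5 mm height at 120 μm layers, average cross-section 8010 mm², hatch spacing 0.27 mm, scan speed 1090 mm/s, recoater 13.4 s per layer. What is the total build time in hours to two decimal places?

3.72 hours

Number of layers: 39.5 / 0.12 → 330 (rounded up).
Scan path per layer = 8010 / 0.27, so 29666.7 mm.
Laser time per layer = 29666.7 / 1090 = 27.2172 s.
Per-layer time = 27.2172 + 13.4, so 40.6172 s.
Build time = 330 × 40.6172 = 13403.676 s = 3.72 hours.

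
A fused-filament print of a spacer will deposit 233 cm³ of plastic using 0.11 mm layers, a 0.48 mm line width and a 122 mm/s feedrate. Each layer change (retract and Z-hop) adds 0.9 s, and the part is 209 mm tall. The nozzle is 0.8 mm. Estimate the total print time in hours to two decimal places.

Bead cross-section = 0.11 × 0.48 = 0.0528 mm².
Toolpath length = 233 cm³ / 0.0528 mm² = 233000 / 0.0528 = 4412878.8 mm.
Print-move time = 4412878.8 / 122, so 36171.1 s.
Layer count = ceil(209 / 0.11) = 1900.
Non-print overhead = 1900 × 0.9, so 1710 s.
Total = 36171.1 + 1710 = 37881.1 s = 10.52 hours.

10.52 hours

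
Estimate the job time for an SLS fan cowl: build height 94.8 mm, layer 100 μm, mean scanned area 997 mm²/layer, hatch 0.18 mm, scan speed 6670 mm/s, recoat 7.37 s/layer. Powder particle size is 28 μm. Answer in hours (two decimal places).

2.16 hours

Layer count = ceil(94.8 / 0.1) = 948.
Per-layer scan distance: 997 / 0.18 → 5538.9 mm.
Scan time per layer = 5538.9 / 6670, so 0.8304 s.
Layer cycle: 0.8304 + 7.37 → 8.2004 s.
Build time = 948 × 8.2004 = 7773.9792 s = 2.16 hours.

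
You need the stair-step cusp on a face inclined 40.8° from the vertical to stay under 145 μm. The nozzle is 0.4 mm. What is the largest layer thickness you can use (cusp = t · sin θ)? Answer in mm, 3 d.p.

t = h_c / sin θ = 0.145 / 0.6534 = 0.222 mm.

0.222 mm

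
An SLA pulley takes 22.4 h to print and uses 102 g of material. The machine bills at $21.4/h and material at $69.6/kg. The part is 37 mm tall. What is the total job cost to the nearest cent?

Time charge: 21.4 × 22.4 → $479.36.
Material cost = 69.6 × 102/1000, so $7.0992.
Job cost: 479.36 + 7.0992 = 486.4592 ≈ $486.46.

$486.46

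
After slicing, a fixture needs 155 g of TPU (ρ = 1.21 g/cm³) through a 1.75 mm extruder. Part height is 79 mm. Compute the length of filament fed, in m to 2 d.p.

Extruded volume: 155/1.21 = 128.0992 cm³ (128099.2 mm³).
Filament cross-section = π × (1.75/2)² = 2.4053 mm².
Length = 128099.2 / 2.4053 = 53257.06 mm = 53.26 m.

53.26 m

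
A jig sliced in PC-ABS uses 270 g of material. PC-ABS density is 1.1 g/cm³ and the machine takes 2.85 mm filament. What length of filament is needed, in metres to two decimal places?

38.48 m

Extruded volume: 270/1.1 = 245.4545 cm³ (245454.5 mm³).
A = π r² = π × 1.425² = 6.3794 mm².
Length = 245454.5 / 6.3794 = 38476.11 mm = 38.48 m.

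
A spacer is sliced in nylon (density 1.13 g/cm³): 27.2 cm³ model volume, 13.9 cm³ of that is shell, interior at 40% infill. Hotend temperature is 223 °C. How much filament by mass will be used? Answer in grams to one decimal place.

Volume inside the shell: 27.2 − 13.9 → 13.3 cm³.
Infill deposited = 0.40 × 13.3 = 5.32 cm³.
Deposited volume = 13.9 + 5.32 = 19.22 cm³.
Mass = 19.22 × 1.13, so 21.7186 g.

21.7 g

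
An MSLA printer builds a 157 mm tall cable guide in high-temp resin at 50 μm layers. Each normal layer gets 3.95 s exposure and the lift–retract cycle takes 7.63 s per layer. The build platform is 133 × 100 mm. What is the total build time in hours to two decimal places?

Layer count = ceil(157 / 0.05) = 3140.
Per-layer time: 3.95 + 7.63 → 11.58 s.
Build time: 3140 × 11.58 s = 36361.2 s, i.e. 10.10 hours.

10.10 hours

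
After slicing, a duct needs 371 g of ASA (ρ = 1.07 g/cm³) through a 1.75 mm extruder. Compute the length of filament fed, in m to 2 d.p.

144.15 m

Volume = 371 g / 1.07 g·cm⁻³ = 346.729 cm³ = 346729 mm³.
Filament cross-section = π × (1.75/2)² = 2.4053 mm².
L = V/A = 346729/2.4053 = 144152.08 mm → 144.15 m.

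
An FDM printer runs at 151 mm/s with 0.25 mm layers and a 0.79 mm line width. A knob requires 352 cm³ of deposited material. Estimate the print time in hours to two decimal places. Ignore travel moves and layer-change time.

Line area = 0.25 × 0.79 = 0.1975 mm².
Toolpath length = 352 cm³ / 0.1975 mm² = 352000 / 0.1975 = 1782278.5 mm.
Time extruding: 1782278.5 / 151 → 11803.2 s.
In the requested units: 11803.2 s = 3.28 hours.

3.28 hours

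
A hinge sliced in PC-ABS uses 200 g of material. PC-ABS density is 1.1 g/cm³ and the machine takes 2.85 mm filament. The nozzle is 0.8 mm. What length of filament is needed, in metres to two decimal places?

28.50 m

Extruded volume: 200/1.1 = 181.8182 cm³ (181818.2 mm³).
Cross-section of 2.85 mm filament: π·(2.85/2)² = 6.3794 mm².
Length = 181818.2 / 6.3794 = 28500.83 mm = 28.50 m.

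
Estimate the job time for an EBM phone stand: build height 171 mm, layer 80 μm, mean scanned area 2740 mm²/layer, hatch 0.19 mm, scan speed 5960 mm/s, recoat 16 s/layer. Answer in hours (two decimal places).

10.94 hours

Layer count = ceil(171 / 0.08) = 2138.
Scan path per layer = 2740 / 0.19 = 14421.1 mm.
Beam time per layer = 14421.1 / 5960 = 2.4196 s.
Time per layer = 2.4196 + 16, so 18.4196 s.
2138 layers × 18.4196 s/layer = 39381.1048 s, i.e. 10.94 hours.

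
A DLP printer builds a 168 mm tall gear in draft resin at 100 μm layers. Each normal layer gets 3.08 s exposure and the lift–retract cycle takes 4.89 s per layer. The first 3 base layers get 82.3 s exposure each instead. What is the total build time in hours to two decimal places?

3.79 hours

Number of layers: 168 / 0.1 → 1680 (rounded up).
Bottom layers: 3 × (82.3 + 4.89) → 261.57 s.
Remaining layers = 1677 × (3.08 + 4.89), so 13365.69 s.
Total = 261.57 + 13365.69 = 13627.26 s = 3.79 hours.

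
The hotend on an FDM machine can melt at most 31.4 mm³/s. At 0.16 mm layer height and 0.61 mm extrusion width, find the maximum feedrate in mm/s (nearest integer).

322 mm/s

Bead cross-section = 0.16 × 0.61 = 0.0976 mm².
v_max = Q/A = 31.4/0.0976 = 321.72 mm/s → 322 mm/s.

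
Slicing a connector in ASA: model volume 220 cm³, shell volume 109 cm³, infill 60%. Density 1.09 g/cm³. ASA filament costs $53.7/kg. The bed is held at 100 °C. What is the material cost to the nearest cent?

Infill region = 220 − 109 = 111 cm³.
Infill deposited = 0.60 × 111, so 66.6 cm³.
Total extruded: 109 + 66.6 → 175.6 cm³.
Mass = 175.6 × 1.09 = 191.404 g.
At $53.7/kg: 191.404/1000 × 53.7 = $10.28.

$10.28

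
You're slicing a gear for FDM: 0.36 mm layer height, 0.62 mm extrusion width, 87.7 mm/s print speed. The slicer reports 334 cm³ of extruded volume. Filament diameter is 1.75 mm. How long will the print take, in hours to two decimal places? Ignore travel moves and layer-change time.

4.74 hours

Line area = 0.36 × 0.62 = 0.2232 mm².
Toolpath length = 334 cm³ / 0.2232 mm² = 334000 / 0.2232 = 1496415.8 mm.
Print-move time = 1496415.8 / 87.7, so 17062.9 s.
In the requested units: 17062.9 s = 4.74 hours.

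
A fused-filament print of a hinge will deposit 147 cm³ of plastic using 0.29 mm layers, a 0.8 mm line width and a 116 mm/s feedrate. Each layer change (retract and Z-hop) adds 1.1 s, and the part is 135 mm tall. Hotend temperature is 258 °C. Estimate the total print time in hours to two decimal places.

1.66 hours

Extrusion cross-section: 0.29 × 0.8 → 0.232 mm².
Path length: 147000 mm³ / 0.232 mm² → 633620.7 mm.
Print-move time: 633620.7 / 116 → 5462.2 s.
Layers = ⌈135/0.29⌉ = 466.
Z-hop total: 466 × 1.1 → 512.6 s.
Total = 5462.2 + 512.6 = 5974.8 s = 1.66 hours.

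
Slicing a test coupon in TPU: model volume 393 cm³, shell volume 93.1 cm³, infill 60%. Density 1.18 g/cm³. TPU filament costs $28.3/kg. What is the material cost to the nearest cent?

Infill region = 393 − 93.1, so 299.9 cm³.
Deposited infill = 0.60 × 299.9, so 179.94 cm³.
Total printed volume = 93.1 + 179.94 = 273.04 cm³.
Mass: 273.04 × 1.18 → 322.1872 g.
At $28.3/kg: 322.1872/1000 × 28.3 = $9.12.

$9.12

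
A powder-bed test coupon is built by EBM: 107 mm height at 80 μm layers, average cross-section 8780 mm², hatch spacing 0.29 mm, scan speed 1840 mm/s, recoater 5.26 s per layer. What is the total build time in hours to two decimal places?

8.07 hours

Layer count = ceil(107 / 0.08) = 1338.
Hatch length per layer: 8780 / 0.29 → 30275.9 mm.
Beam time per layer: 30275.9 / 1840 → 16.4543 s.
Time per layer: 16.4543 + 5.26 → 21.7143 s.
Build time = 1338 × 21.7143 = 29053.7334 s = 8.07 hours.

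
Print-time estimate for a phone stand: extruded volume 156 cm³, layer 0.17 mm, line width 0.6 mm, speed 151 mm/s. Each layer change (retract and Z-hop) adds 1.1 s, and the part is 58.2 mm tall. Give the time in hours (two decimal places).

Line area: 0.17 × 0.6 → 0.102 mm².
Path length: 156000 mm³ / 0.102 mm² → 1529411.8 mm.
Extrusion time: 1529411.8 / 151 → 10128.6 s.
Number of layers: 58.2 / 0.17 → 343 (rounded up).
Layer-change overhead = 343 × 1.1 = 377.3 s.
Total = 10128.6 + 377.3 = 10505.9 s = 2.92 hours.

2.92 hours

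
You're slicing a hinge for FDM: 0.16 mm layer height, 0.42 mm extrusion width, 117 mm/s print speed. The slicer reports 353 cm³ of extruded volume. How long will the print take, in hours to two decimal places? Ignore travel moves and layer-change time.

Extrusion cross-section = 0.16 × 0.42, so 0.0672 mm².
Path length: 353000 mm³ / 0.0672 mm² → 5252976.2 mm.
Extrusion time = 5252976.2 / 117, so 44897.2 s.
44897.2 s = 12.47 hours.

12.47 hours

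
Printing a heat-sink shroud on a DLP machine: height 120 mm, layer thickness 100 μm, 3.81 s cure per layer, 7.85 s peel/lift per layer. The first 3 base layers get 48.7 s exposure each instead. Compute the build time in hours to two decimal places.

3.92 hours

Layers = ⌈120/0.1⌉ = 1200.
Base layers: 3 × (48.7 + 7.85) → 169.65 s.
Normal layers: 1197 × (3.81 + 7.85) → 13957.02 s.
Total = 169.65 + 13957.02 = 14126.67 s = 3.92 hours.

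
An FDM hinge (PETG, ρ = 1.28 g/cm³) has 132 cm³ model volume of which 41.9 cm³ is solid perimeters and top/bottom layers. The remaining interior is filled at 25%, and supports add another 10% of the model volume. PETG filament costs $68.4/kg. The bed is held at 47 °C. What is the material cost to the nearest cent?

$6.80

Volume inside the shell = 132 − 41.9, so 90.1 cm³.
Deposited infill: 0.25 × 90.1 → 22.525 cm³.
Support = 0.10 × 132 = 13.2 cm³.
Total extruded: 41.9 + 22.525 + 13.2 → 77.625 cm³.
Mass = 77.625 × 1.28 = 99.36 g.
At $68.4/kg: 99.36/1000 × 68.4 = $6.80.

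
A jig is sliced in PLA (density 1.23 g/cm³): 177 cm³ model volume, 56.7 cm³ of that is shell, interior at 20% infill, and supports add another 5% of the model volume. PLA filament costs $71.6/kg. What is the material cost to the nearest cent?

Volume inside the shell = 177 − 56.7 = 120.3 cm³.
Infill volume = 0.20 × 120.3, so 24.06 cm³.
Support = 0.05 × 177, so 8.85 cm³.
Deposited volume: 56.7 + 24.06 + 8.85 → 89.61 cm³.
Mass: 89.61 × 1.23 → 110.2203 g.
Cost = 110.2203 g / 1000 × $71.6/kg = $7.89.

$7.89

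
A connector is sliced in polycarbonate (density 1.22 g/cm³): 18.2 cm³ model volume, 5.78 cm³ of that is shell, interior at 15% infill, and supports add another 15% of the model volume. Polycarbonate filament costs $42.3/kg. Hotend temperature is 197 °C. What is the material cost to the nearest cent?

$0.54

Interior volume = 18.2 − 5.78 = 12.42 cm³.
Infill deposited: 0.15 × 12.42 → 1.863 cm³.
Support: 0.15 × 18.2 → 2.73 cm³.
Total extruded: 5.78 + 1.863 + 2.73 → 10.373 cm³.
Mass: 10.373 × 1.22 → 12.65506 g.
Cost = 12.65506 g / 1000 × $42.3/kg = $0.54.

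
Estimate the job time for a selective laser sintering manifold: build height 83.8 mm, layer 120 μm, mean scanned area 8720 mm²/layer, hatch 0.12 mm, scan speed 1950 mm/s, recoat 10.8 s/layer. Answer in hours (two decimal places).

9.33 hours

Number of layers: 83.8 / 0.12 → 699 (rounded up).
Hatch length per layer: 8720 / 0.12 → 72666.7 mm.
Scan time per layer: 72666.7 / 1950 → 37.265 s.
Per-layer time = 37.265 + 10.8, so 48.065 s.
Total: 699 × 48.065 s = 33597.435 s → 9.33 hours.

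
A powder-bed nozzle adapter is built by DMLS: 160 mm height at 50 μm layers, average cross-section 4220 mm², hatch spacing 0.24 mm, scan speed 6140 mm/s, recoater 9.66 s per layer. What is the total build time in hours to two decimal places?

11.13 hours

Number of layers: 160 / 0.05 → 3200 (rounded up).
Scan path per layer: 4220 / 0.24 → 17583.3 mm.
Scan time per layer: 17583.3 / 6140 → 2.8637 s.
Time per layer: 2.8637 + 9.66 → 12.5237 s.
Build time = 3200 × 12.5237 = 40075.84 s = 11.13 hours.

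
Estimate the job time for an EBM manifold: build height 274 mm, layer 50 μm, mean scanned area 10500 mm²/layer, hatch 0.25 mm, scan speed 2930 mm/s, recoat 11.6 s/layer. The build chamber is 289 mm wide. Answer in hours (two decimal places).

Number of layers: 274 / 0.05 → 5480 (rounded up).
Scan path per layer: 10500 / 0.25 → 42000 mm.
Scan time per layer: 42000 / 2930 → 14.3345 s.
Per-layer time = 14.3345 + 11.6, so 25.9345 s.
Build time = 5480 × 25.9345 = 142121.06 s = 39.48 hours.

39.48 hours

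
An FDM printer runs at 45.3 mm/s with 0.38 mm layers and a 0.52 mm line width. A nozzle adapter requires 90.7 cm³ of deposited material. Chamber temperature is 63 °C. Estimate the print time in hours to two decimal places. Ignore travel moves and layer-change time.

Extrusion cross-section: 0.38 × 0.52 → 0.1976 mm².
Toolpath length = 90.7 cm³ / 0.1976 mm² = 90700 / 0.1976 = 459008.1 mm.
Extrusion time = 459008.1 / 45.3 = 10132.6 s.
Converting: 10132.6 s = 2.81 hours.

2.81 hours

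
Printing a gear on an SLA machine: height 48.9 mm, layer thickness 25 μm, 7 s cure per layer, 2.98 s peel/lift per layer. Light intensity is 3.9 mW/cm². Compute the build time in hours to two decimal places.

5.42 hours

Number of layers: 48.9 / 0.025 → 1956 (rounded up).
Each layer takes: 7 + 2.98 → 9.98 s.
Build time: 1956 × 9.98 s = 19520.88 s, i.e. 5.42 hours.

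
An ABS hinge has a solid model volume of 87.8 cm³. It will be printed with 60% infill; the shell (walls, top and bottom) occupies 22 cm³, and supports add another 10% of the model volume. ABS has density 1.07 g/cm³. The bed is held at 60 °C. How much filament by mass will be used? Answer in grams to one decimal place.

Interior volume = 87.8 − 22, so 65.8 cm³.
Deposited infill = 0.60 × 65.8 = 39.48 cm³.
Support: 0.10 × 87.8 → 8.78 cm³.
Deposited volume = 22 + 39.48 + 8.78, so 70.26 cm³.
Mass = 70.26 × 1.07, so 75.1782 g.

75.2 g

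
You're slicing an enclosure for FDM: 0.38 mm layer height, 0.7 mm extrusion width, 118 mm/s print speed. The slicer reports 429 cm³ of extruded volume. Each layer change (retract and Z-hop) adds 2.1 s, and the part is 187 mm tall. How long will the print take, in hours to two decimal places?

Line area = 0.38 × 0.7 = 0.266 mm².
Total extruded path = 429000/0.266 = 1612782 mm.
Time extruding = 1612782 / 118, so 13667.6 s.
Layers = ⌈187/0.38⌉ = 493.
Non-print overhead = 493 × 2.1, so 1035.3 s.
Total = 13667.6 + 1035.3 = 14702.9 s = 4.08 hours.

4.08 hours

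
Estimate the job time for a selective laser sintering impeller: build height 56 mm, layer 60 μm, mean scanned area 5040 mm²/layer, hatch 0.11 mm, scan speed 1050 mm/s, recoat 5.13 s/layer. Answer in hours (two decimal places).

12.65 hours

Layers = ⌈56/0.06⌉ = 934.
Hatch length per layer: 5040 / 0.11 → 45818.2 mm.
Per-layer scan time = 45818.2 / 1050 = 43.6364 s.
Per-layer time = 43.6364 + 5.13, so 48.7664 s.
Build time = 934 × 48.7664 = 45547.8176 s = 12.65 hours.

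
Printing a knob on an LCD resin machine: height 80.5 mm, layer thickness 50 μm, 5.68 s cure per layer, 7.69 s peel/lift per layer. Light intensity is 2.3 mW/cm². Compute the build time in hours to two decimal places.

5.98 hours

Layers = ⌈80.5/0.05⌉ = 1610.
Each layer takes = 5.68 + 7.69 = 13.37 s.
Total = 1610 × 13.37 = 21525.7 s = 5.98 hours.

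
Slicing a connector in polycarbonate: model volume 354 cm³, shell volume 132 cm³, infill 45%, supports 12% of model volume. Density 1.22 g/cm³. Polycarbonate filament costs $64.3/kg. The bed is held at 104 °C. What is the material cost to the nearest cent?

$21.52

Volume inside the shell = 354 − 132 = 222 cm³.
Infill deposited: 0.45 × 222 → 99.9 cm³.
Support = 0.12 × 354 = 42.48 cm³.
Deposited volume = 132 + 99.9 + 42.48, so 274.38 cm³.
Mass = 274.38 × 1.22 = 334.7436 g.
Cost = 334.7436 g / 1000 × $64.3/kg = $21.52.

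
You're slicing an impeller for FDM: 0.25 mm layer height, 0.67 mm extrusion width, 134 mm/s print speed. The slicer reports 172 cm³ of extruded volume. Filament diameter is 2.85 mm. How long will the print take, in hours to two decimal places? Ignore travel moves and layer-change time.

Extrusion cross-section = 0.25 × 0.67, so 0.1675 mm².
Total extruded path = 172000/0.1675 = 1026865.7 mm.
Print-move time = 1026865.7 / 134 = 7663.2 s.
7663.2 s = 2.13 hours.

2.13 hours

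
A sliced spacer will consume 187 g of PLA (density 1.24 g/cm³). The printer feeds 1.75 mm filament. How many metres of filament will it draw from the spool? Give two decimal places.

62.70 m

Volume = 187 g / 1.24 g·cm⁻³ = 150.8065 cm³ = 150806.5 mm³.
A = π r² = π × 0.875² = 2.4053 mm².
L = V/A = 150806.5/2.4053 = 62697.58 mm → 62.70 m.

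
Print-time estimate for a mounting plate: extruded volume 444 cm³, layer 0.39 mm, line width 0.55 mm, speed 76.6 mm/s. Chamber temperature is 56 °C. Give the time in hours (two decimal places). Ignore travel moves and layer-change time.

Bead cross-section: 0.39 × 0.55 → 0.2145 mm².
Total extruded path = 444000/0.2145 = 2069930.1 mm.
Extrusion time: 2069930.1 / 76.6 → 27022.6 s.
Converting: 27022.6 s = 7.51 hours.

7.51 hours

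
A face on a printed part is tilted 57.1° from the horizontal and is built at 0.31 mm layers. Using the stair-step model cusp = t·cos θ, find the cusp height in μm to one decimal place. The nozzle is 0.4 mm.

168.4 μm

cos(57.1°) = 0.5432, so cusp = 0.31 × 0.5432 = 0.168392 mm → 168.4 μm.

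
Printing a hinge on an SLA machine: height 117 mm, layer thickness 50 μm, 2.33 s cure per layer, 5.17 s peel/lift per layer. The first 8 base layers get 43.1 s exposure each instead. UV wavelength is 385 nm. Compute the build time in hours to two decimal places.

4.97 hours

Layer count = ceil(117 / 0.05) = 2340.
Bottom layers = 8 × (43.1 + 5.17), so 386.16 s.
Remaining layers = 2332 × (2.33 + 5.17), so 17490 s.
Total = 386.16 + 17490 = 17876.16 s = 4.97 hours.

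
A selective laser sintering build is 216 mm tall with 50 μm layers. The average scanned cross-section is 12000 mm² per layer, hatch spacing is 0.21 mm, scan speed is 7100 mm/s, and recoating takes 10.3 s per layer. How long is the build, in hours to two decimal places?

22.02 hours

Layer count = ceil(216 / 0.05) = 4320.
Per-layer scan distance: 12000 / 0.21 → 57142.9 mm.
Laser time per layer = 57142.9 / 7100, so 8.0483 s.
Time per layer = 8.0483 + 10.3, so 18.3483 s.
4320 layers × 18.3483 s/layer = 79264.656 s, i.e. 22.02 hours.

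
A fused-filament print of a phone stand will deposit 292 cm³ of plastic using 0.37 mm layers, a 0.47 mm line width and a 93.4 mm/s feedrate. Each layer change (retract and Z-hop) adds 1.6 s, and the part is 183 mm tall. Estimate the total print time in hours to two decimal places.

Bead cross-section: 0.37 × 0.47 → 0.1739 mm².
Total extruded path = 292000/0.1739 = 1679125.9 mm.
Print-move time = 1679125.9 / 93.4 = 17977.8 s.
Layer count = ceil(183 / 0.37) = 495.
Non-print overhead = 495 × 1.6, so 792 s.
Altogether 17977.8 + 792 = 18769.8 s, i.e. 5.21 hours.

5.21 hours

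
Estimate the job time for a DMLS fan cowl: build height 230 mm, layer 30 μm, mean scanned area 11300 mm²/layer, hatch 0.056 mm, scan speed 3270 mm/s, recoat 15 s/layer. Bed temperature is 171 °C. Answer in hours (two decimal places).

163.37 hours

Number of layers: 230 / 0.03 → 7667 (rounded up).
Hatch length per layer: 11300 / 0.056 → 201785.7 mm.
Scan time per layer: 201785.7 / 3270 → 61.7082 s.
Per-layer time = 61.7082 + 15, so 76.7082 s.
Build time = 7667 × 76.7082 = 588121.7694 s = 163.37 hours.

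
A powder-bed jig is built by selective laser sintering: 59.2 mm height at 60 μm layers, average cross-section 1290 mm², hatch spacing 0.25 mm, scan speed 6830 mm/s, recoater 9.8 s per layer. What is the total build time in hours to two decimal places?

Layer count = ceil(59.2 / 0.06) = 987.
Scan path per layer = 1290 / 0.25, so 5160 mm.
Scan time per layer = 5160 / 6830 = 0.7555 s.
Per-layer time = 0.7555 + 9.8 = 10.5555 s.
Build time = 987 × 10.5555 = 10418.2785 s = 2.89 hours.

2.89 hours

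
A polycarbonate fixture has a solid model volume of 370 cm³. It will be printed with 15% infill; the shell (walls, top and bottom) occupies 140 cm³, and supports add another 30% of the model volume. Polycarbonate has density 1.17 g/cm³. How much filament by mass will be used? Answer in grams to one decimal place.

Infill region: 370 − 140 → 230 cm³.
Deposited infill: 0.15 × 230 → 34.5 cm³.
Support = 0.30 × 370, so 111 cm³.
Deposited volume: 140 + 34.5 + 111 → 285.5 cm³.
Mass: 285.5 × 1.17 → 334.035 g.

334.0 g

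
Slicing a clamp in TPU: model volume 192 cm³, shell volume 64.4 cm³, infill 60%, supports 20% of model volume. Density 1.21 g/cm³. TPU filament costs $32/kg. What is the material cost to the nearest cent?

$6.94

Interior volume: 192 − 64.4 → 127.6 cm³.
Infill deposited = 0.60 × 127.6, so 76.56 cm³.
Support: 0.20 × 192 → 38.4 cm³.
Deposited volume: 64.4 + 76.56 + 38.4 → 179.36 cm³.
Mass: 179.36 × 1.21 → 217.0256 g.
At $32/kg: 217.0256/1000 × 32 = $6.94.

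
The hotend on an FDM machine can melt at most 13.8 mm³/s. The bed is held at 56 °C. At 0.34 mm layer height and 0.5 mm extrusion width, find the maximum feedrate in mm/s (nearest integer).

A = 0.34 × 0.5, so 0.17 mm².
v_max = Q/A = 13.8/0.17 = 81.18 mm/s → 81 mm/s.

81 mm/s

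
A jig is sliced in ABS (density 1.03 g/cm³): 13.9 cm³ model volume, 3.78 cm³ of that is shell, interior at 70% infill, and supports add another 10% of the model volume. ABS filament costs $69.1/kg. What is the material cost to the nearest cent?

$0.87

Volume inside the shell = 13.9 − 3.78, so 10.12 cm³.
Infill deposited = 0.70 × 10.12, so 7.084 cm³.
Support = 0.10 × 13.9 = 1.39 cm³.
Total printed volume = 3.78 + 7.084 + 1.39, so 12.254 cm³.
Mass: 12.254 × 1.03 → 12.62162 g.
Cost = 12.62162 g / 1000 × $69.1/kg = $0.87.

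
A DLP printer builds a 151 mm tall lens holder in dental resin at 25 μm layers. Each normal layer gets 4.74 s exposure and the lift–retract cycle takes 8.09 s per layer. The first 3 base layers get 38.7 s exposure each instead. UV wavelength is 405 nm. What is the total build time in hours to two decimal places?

21.55 hours

Layer count = ceil(151 / 0.025) = 6040.
Burn-in layers = 3 × (38.7 + 8.09), so 140.37 s.
Remaining layers: 6037 × (4.74 + 8.09) → 77454.71 s.
Sum: 140.37 + 77454.71 = 77595.08 s → 21.55 hours.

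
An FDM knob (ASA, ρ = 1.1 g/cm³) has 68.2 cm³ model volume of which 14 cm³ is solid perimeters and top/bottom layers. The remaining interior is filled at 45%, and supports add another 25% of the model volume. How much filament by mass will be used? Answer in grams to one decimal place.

61.0 g

Interior volume = 68.2 − 14 = 54.2 cm³.
Infill deposited = 0.45 × 54.2 = 24.39 cm³.
Support = 0.25 × 68.2 = 17.05 cm³.
Total printed volume = 14 + 24.39 + 17.05 = 55.44 cm³.
Mass = 55.44 × 1.1 = 60.984 g.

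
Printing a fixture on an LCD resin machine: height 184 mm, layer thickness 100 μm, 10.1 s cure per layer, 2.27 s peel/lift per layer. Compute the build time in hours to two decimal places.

6.32 hours

Layers = ⌈184/0.1⌉ = 1840.
Cycle time = 10.1 + 2.27, so 12.37 s.
Total = 1840 × 12.37 = 22760.8 s = 6.32 hours.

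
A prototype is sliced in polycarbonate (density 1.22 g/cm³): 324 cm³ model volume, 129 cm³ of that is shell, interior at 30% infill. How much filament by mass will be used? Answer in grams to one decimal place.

228.8 g

Infill region = 324 − 129, so 195 cm³.
Deposited infill: 0.30 × 195 → 58.5 cm³.
Total extruded = 129 + 58.5, so 187.5 cm³.
Mass = 187.5 × 1.22, so 228.75 g.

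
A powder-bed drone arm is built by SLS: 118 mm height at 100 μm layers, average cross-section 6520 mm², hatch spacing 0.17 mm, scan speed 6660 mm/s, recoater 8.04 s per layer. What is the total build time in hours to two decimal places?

Layers = ⌈118/0.1⌉ = 1180.
Per-layer scan distance = 6520 / 0.17 = 38352.9 mm.
Per-layer scan time = 38352.9 / 6660, so 5.7587 s.
Time per layer = 5.7587 + 8.04, so 13.7987 s.
Build time = 1180 × 13.7987 = 16282.466 s = 4.52 hours.

4.52 hours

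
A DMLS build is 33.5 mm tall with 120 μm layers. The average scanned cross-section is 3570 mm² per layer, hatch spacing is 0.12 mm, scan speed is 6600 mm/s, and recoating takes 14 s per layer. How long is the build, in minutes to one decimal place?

Layer count = ceil(33.5 / 0.12) = 280.
Per-layer scan distance: 3570 / 0.12 → 29750 mm.
Laser time per layer: 29750 / 6600 → 4.5076 s.
Layer cycle = 4.5076 + 14, so 18.5076 s.
Build time = 280 × 18.5076 = 5182.128 s = 86.4 minutes.

86.4 minutes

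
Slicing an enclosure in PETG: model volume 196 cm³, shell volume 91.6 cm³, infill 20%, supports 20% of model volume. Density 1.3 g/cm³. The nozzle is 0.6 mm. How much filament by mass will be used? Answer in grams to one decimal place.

Interior volume: 196 − 91.6 → 104.4 cm³.
Infill volume = 0.20 × 104.4 = 20.88 cm³.
Support: 0.20 × 196 → 39.2 cm³.
Deposited volume: 91.6 + 20.88 + 39.2 → 151.68 cm³.
Mass = 151.68 × 1.3, so 197.184 g.

197.2 g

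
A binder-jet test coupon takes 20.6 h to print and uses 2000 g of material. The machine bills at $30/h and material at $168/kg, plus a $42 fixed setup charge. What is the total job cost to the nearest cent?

Machine-time cost: 30 × 20.6 → $618.00.
Feedstock cost = 168 × 2000/1000 = $336.00.
Adding setup: 618.00 + 336.00 + 42 → $996.00.

$996.00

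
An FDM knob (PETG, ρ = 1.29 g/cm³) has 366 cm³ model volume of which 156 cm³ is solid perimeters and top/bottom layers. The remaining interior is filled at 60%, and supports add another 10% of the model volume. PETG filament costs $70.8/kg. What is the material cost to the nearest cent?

$29.10

Interior volume = 366 − 156 = 210 cm³.
Deposited infill: 0.60 × 210 → 126 cm³.
Support = 0.10 × 366 = 36.6 cm³.
Total extruded: 156 + 126 + 36.6 → 318.6 cm³.
Mass: 318.6 × 1.29 → 410.994 g.
Cost = 410.994 g / 1000 × $70.8/kg = $29.10.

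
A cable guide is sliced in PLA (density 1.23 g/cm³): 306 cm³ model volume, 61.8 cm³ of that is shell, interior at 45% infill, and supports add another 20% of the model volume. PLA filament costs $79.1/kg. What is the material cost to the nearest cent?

$22.66

Volume inside the shell = 306 − 61.8 = 244.2 cm³.
Infill deposited: 0.45 × 244.2 → 109.89 cm³.
Support: 0.20 × 306 → 61.2 cm³.
Total extruded = 61.8 + 109.89 + 61.2, so 232.89 cm³.
Mass = 232.89 × 1.23 = 286.4547 g.
Cost = 286.4547 g / 1000 × $79.1/kg = $22.66.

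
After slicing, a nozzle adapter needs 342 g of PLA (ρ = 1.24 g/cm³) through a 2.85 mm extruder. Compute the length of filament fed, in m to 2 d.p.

43.23 m

Volume = 342 g / 1.24 g·cm⁻³ = 275.8065 cm³ = 275806.5 mm³.
Filament cross-section = π × (2.85/2)² = 6.3794 mm².
Length = 275806.5 / 6.3794 = 43233.92 mm = 43.23 m.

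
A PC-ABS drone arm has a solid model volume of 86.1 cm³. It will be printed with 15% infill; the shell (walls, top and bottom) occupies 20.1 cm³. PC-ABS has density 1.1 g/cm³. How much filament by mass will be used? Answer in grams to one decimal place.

Volume inside the shell: 86.1 − 20.1 → 66 cm³.
Infill volume = 0.15 × 66 = 9.9 cm³.
Total printed volume = 20.1 + 9.9, so 30 cm³.
Mass: 30 × 1.1 → 33 g.

33.0 g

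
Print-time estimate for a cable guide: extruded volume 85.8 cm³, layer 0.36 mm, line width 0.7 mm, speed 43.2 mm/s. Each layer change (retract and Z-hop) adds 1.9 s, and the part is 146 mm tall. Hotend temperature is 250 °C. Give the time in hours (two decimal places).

2.40 hours

Bead cross-section: 0.36 × 0.7 → 0.252 mm².
Toolpath length = 85.8 cm³ / 0.252 mm² = 85800 / 0.252 = 340476.2 mm.
Time extruding: 340476.2 / 43.2 → 7881.4 s.
Number of layers: 146 / 0.36 → 406 (rounded up).
Layer-change overhead = 406 × 1.9 = 771.4 s.
Altogether 7881.4 + 771.4 = 8652.8 s, i.e. 2.40 hours.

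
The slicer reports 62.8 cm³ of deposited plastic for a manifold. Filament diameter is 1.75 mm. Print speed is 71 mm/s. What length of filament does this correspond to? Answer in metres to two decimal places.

A = π r² = π × 0.875² = 2.4053 mm².
Length = 62.8 cm³ / 2.4053 mm² = 62800 / 2.4053 = 26109.01 mm = 26.11 m.

26.11 m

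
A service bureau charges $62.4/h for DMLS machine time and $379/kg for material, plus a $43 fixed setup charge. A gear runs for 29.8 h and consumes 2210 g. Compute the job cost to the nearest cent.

Machine cost = 62.4 × 29.8, so $1859.52.
Material cost: 379 × 2210/1000 → $837.59.
Total = 1859.52 + 837.59 + 43 = $2740.11.

$2740.11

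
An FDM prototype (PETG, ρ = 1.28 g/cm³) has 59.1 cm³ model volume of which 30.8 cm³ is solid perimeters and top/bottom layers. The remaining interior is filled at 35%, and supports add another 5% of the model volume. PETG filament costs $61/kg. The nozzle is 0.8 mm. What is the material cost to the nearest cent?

$3.41

Interior volume: 59.1 − 30.8 → 28.3 cm³.
Infill deposited = 0.35 × 28.3, so 9.905 cm³.
Support = 0.05 × 59.1, so 2.955 cm³.
Total extruded: 30.8 + 9.905 + 2.955 → 43.66 cm³.
Mass = 43.66 × 1.28 = 55.8848 g.
Cost = 55.8848 g / 1000 × $61/kg = $3.41.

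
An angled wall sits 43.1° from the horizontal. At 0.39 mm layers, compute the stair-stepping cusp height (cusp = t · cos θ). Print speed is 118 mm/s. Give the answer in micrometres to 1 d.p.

h_c = t·cos θ = 0.39 × 0.7302 = 0.284778 mm (284.8 μm).

284.8 μm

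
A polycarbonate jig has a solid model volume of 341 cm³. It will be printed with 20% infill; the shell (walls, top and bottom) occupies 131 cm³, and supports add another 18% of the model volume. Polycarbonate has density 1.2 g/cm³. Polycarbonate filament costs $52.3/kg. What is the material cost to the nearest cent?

$14.71

Infill region = 341 − 131, so 210 cm³.
Deposited infill = 0.20 × 210 = 42 cm³.
Support: 0.18 × 341 → 61.38 cm³.
Total printed volume: 131 + 42 + 61.38 → 234.38 cm³.
Mass = 234.38 × 1.2, so 281.256 g.
Cost = 281.256 g / 1000 × $52.3/kg = $14.71.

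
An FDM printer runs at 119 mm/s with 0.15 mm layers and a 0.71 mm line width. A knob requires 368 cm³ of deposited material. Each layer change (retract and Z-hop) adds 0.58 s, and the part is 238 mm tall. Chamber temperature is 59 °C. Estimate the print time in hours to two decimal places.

Bead cross-section = 0.15 × 0.71 = 0.1065 mm².
Toolpath length = 368 cm³ / 0.1065 mm² = 368000 / 0.1065 = 3455399.1 mm.
Extrusion time = 3455399.1 / 119 = 29037 s.
Layers = ⌈238/0.15⌉ = 1587.
Non-print overhead: 1587 × 0.58 → 920.46 s.
Total = 29037 + 920.46 = 29957.46 s = 8.32 hours.

8.32 hours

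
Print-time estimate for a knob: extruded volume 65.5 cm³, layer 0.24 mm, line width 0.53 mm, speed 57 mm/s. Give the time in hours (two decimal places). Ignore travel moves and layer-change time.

2.51 hours

Extrusion cross-section = 0.24 × 0.53, so 0.1272 mm².
Total extruded path = 65500/0.1272 = 514937.1 mm.
Print-move time = 514937.1 / 57 = 9034 s.
9034 s = 2.51 hours.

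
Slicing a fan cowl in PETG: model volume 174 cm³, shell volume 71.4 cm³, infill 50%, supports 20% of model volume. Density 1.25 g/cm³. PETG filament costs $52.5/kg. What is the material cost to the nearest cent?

$10.34

Volume inside the shell = 174 − 71.4 = 102.6 cm³.
Deposited infill = 0.50 × 102.6 = 51.3 cm³.
Support: 0.20 × 174 → 34.8 cm³.
Total printed volume = 71.4 + 51.3 + 34.8 = 157.5 cm³.
Mass = 157.5 × 1.25, so 196.875 g.
At $52.5/kg: 196.875/1000 × 52.5 = $10.34.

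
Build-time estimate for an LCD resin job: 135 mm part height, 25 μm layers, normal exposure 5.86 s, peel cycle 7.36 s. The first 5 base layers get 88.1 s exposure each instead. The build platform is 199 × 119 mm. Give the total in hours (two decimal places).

Number of layers: 135 / 0.025 → 5400 (rounded up).
Base layers: 5 × (88.1 + 7.36) → 477.3 s.
Remaining layers: 5395 × (5.86 + 7.36) → 71321.9 s.
Sum: 477.3 + 71321.9 = 71799.2 s → 19.94 hours.

19.94 hours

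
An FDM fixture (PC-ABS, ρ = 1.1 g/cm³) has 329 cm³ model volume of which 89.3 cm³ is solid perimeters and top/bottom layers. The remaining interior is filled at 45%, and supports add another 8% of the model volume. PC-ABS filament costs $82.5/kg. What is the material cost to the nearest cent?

Volume inside the shell = 329 − 89.3 = 239.7 cm³.
Deposited infill = 0.45 × 239.7, so 107.865 cm³.
Support = 0.08 × 329 = 26.32 cm³.
Total printed volume = 89.3 + 107.865 + 26.32 = 223.485 cm³.
Mass = 223.485 × 1.1, so 245.8335 g.
Cost = 245.8335 g / 1000 × $82.5/kg = $20.28.

$20.28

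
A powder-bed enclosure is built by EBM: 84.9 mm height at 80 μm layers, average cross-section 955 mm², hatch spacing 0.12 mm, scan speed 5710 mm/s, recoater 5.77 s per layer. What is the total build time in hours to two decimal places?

2.11 hours

Layers = ⌈84.9/0.08⌉ = 1062.
Hatch length per layer = 955 / 0.12, so 7958.3 mm.
Scan time per layer = 7958.3 / 5710, so 1.3937 s.
Time per layer: 1.3937 + 5.77 → 7.1637 s.
Build time = 1062 × 7.1637 = 7607.8494 s = 2.11 hours.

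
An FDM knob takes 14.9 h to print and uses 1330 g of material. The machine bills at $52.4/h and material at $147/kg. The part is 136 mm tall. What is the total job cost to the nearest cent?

$976.27

Machine cost = 52.4 × 14.9, so $780.76.
Material cost: 147 × 1330/1000 → $195.51.
Job cost: 780.76 + 195.51 = $976.27.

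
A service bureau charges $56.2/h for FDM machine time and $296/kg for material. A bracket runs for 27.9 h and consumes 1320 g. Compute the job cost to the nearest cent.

$1958.70

Time charge: 56.2 × 27.9 → $1567.98.
Material charge = 296 × 1320/1000 = $390.72.
Total = 1567.98 + 390.72 = $1958.70.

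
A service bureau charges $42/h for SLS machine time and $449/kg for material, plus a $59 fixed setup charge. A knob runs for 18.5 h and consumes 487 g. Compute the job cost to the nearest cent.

$1054.66

Time charge = 42 × 18.5, so $777.00.
Material charge = 449 × 487/1000, so $218.663.
Adding setup: 777.00 + 218.663 + 59 → 1054.663 ≈ $1054.66.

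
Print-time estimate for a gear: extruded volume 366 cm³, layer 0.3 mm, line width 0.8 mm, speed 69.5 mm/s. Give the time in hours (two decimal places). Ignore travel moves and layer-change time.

6.10 hours

Bead cross-section = 0.3 × 0.8 = 0.24 mm².
Total extruded path = 366000/0.24 = 1525000 mm.
Extrusion time = 1525000 / 69.5 = 21942.4 s.
Converting: 21942.4 s = 6.10 hours.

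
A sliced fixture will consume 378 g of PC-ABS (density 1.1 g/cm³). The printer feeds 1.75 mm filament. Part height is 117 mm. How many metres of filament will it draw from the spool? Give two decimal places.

Volume = 378 g / 1.1 g·cm⁻³ = 343.6364 cm³ = 343636.4 mm³.
Filament cross-section = π × (1.75/2)² = 2.4053 mm².
L = V/A = 343636.4/2.4053 = 142866.34 mm → 142.87 m.

142.87 m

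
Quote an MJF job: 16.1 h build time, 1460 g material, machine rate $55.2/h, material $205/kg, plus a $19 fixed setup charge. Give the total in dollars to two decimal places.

$1207.02

Machine cost = 55.2 × 16.1 = $888.72.
Material cost = 205 × 1460/1000, so $299.30.
Adding setup: 888.72 + 299.30 + 19 → $1207.02.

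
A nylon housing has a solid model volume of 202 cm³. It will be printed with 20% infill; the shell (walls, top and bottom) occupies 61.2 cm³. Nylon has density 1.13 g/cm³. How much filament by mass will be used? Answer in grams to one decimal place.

Interior volume: 202 − 61.2 → 140.8 cm³.
Infill volume = 0.20 × 140.8 = 28.16 cm³.
Deposited volume = 61.2 + 28.16 = 89.36 cm³.
Mass: 89.36 × 1.13 → 100.9768 g.

101.0 g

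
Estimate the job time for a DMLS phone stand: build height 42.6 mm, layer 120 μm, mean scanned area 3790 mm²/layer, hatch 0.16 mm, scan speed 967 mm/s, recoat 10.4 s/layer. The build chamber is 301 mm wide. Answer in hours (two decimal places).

Layer count = ceil(42.6 / 0.12) = 355.
Scan path per layer = 3790 / 0.16, so 23687.5 mm.
Laser time per layer: 23687.5 / 967 → 24.4959 s.
Per-layer time = 24.4959 + 10.4, so 34.8959 s.
355 layers × 34.8959 s/layer = 12388.0445 s, i.e. 3.44 hours.

3.44 hours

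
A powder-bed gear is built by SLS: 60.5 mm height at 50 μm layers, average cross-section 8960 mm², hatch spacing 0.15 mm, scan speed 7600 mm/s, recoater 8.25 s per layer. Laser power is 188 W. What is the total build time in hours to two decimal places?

5.41 hours

Layers = ⌈60.5/0.05⌉ = 1210.
Scan path per layer = 8960 / 0.15 = 59733.3 mm.
Laser time per layer = 59733.3 / 7600, so 7.8596 s.
Time per layer = 7.8596 + 8.25 = 16.1096 s.
Total: 1210 × 16.1096 s = 19492.616 s → 5.41 hours.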